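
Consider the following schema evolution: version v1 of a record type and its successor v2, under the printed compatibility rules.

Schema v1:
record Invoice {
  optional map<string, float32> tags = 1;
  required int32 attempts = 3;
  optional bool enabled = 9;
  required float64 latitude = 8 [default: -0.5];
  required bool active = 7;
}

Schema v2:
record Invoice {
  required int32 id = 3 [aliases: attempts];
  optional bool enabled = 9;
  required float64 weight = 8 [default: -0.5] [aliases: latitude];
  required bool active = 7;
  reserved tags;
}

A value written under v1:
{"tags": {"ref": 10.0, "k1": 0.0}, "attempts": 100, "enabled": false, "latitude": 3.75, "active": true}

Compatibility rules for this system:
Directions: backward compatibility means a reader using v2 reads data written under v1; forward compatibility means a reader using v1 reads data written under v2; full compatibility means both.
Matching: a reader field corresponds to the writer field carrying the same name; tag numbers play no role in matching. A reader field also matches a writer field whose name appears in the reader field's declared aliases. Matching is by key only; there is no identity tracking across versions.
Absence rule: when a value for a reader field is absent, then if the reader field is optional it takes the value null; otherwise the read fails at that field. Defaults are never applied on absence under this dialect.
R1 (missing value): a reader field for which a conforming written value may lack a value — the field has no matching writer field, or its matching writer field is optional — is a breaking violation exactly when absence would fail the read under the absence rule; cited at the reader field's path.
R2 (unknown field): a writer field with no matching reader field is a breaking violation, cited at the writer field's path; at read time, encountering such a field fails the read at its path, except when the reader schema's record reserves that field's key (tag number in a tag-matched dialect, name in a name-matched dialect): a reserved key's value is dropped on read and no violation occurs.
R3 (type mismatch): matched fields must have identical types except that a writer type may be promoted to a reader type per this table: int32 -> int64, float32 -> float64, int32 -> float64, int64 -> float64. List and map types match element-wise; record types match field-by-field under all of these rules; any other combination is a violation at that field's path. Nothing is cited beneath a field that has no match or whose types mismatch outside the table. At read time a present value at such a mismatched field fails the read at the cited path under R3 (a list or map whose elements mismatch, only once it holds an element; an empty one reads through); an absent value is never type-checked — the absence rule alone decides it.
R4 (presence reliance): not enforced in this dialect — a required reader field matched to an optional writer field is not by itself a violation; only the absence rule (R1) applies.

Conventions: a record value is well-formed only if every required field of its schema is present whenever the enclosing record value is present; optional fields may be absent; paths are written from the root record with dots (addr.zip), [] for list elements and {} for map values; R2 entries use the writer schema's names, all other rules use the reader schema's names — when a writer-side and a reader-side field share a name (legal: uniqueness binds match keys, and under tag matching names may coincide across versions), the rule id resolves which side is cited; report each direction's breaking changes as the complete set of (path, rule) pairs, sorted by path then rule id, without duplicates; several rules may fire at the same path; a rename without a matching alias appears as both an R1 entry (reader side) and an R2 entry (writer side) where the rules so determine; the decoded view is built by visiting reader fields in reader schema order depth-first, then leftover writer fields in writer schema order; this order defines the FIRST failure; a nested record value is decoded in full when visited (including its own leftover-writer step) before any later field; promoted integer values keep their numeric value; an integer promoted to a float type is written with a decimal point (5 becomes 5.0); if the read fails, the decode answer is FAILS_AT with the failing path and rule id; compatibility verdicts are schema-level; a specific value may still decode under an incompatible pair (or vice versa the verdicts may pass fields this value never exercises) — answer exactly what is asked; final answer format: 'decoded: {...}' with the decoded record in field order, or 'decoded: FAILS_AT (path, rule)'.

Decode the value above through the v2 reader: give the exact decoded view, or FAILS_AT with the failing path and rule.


the writer's type comes first in each Invoice pair
decoding the Invoice value with the v2 reader:
  id := 100 (from writer attempts)
  enabled := false
  weight := 3.75 (from writer latitude)
  active := true
  writer tags: reserved -> dropped
  => decoded: {"id": 100, "enabled": false, "weight": 3.75, "active": true}

decoded: {"id": 100, "enabled": false, "weight": 3.75, "active": true}


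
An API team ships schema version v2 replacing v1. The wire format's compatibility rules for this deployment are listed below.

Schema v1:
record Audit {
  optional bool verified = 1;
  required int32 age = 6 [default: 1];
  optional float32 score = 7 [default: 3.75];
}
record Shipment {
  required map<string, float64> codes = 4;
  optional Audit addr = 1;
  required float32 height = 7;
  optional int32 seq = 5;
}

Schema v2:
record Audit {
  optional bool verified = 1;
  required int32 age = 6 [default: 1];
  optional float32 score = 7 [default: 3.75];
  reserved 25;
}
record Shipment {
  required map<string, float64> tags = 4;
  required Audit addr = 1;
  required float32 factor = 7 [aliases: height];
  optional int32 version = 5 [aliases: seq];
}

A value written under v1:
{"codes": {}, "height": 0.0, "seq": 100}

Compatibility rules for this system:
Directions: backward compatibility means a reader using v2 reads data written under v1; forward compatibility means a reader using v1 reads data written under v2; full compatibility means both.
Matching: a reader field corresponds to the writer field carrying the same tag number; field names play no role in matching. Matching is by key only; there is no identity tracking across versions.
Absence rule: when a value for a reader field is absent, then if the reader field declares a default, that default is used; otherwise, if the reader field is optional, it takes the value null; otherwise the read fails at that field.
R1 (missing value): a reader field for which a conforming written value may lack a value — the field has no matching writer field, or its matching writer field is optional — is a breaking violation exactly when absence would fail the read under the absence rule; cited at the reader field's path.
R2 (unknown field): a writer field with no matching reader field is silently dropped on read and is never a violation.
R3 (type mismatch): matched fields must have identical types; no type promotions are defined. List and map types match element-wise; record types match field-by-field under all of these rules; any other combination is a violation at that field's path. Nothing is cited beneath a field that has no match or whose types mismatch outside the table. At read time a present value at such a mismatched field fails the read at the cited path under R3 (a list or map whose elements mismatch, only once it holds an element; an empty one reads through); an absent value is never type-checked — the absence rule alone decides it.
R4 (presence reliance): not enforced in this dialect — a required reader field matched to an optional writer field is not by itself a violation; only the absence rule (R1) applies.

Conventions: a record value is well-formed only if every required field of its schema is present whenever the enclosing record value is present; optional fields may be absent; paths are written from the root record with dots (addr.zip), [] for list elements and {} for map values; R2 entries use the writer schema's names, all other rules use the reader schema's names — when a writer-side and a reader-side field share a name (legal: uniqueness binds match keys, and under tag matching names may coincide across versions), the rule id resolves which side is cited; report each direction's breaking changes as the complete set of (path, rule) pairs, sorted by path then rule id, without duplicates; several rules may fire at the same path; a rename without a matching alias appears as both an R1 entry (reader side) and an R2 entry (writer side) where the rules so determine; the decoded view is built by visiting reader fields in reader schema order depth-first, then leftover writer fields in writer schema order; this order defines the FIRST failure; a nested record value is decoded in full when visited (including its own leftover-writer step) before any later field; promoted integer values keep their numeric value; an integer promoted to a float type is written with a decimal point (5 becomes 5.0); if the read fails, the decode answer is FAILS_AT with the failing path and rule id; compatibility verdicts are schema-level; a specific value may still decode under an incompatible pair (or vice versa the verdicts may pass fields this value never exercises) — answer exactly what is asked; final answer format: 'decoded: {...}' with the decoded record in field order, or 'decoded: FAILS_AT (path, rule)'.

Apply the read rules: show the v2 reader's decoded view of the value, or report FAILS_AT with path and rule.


each type pair in Shipment: writer, then reader
decode (reader v2):
  tags := {} (from writer codes)
  read fails at addr under R1 (no fill)
  => FAILS_AT (addr, R1)
the rest of the Shipment diff is inert for this question:
  renamed field codes to tags in record Shipment -> inert under this dialect — no rule fires on Shipment and the result does not move
  renamed field height to factor in record Shipment (alias height declared on the renamed field) -> inert under this dialect — no rule fires on Shipment and the result does not move
  renamed field seq to version in record Shipment (alias seq declared on the renamed field) -> inert under this dialect — no rule fires on Shipment and the result does not move

decoded: FAILS_AT (addr, R1)


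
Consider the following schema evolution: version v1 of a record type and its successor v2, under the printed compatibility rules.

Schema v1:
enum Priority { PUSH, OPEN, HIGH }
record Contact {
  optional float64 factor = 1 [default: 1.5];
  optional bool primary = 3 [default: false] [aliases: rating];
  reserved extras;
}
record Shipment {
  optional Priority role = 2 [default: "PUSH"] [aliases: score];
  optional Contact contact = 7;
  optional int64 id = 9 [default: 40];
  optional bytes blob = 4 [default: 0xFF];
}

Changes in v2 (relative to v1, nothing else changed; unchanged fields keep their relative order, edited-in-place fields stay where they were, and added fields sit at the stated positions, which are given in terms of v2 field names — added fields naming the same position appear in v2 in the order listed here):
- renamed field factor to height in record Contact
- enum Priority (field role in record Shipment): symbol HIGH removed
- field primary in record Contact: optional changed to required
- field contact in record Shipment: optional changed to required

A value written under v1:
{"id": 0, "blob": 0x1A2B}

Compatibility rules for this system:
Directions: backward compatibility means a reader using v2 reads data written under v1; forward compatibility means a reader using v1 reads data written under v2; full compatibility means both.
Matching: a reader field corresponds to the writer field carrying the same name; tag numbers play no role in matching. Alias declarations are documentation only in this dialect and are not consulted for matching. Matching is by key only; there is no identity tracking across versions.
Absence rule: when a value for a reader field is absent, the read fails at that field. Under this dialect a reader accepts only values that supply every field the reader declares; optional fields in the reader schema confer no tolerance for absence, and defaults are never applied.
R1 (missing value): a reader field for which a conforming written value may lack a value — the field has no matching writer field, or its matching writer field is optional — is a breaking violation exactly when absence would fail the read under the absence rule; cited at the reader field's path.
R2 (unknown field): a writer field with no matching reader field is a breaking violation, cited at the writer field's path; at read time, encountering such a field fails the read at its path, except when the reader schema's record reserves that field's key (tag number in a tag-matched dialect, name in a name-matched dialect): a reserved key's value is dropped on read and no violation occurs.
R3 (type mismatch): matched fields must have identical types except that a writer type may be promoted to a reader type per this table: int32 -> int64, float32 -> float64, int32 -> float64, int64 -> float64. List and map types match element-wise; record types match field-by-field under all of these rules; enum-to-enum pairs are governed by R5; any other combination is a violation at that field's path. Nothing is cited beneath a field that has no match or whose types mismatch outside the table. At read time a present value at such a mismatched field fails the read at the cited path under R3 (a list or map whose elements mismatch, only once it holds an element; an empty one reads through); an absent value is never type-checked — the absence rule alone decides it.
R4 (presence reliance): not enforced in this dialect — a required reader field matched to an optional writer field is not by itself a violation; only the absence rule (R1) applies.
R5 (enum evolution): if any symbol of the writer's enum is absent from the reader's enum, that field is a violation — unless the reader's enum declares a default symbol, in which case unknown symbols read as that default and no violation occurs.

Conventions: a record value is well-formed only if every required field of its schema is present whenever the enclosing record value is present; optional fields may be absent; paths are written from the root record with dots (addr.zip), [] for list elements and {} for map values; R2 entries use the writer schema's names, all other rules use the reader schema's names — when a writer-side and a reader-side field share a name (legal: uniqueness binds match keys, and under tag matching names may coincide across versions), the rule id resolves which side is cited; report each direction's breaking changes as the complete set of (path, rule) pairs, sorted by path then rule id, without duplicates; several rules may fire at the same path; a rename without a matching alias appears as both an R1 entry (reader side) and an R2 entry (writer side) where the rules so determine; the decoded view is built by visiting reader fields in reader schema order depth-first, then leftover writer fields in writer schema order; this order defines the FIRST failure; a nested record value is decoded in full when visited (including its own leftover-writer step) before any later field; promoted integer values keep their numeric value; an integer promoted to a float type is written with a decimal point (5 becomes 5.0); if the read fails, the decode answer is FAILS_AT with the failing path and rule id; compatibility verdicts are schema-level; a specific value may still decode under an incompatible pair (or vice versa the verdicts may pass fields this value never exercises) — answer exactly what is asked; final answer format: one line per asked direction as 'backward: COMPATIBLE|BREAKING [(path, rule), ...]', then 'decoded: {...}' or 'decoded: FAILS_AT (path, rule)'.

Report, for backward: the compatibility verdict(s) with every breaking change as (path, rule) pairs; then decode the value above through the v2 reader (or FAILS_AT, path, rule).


backward: BREAKING [(blob, R1), (contact, R1), (contact.factor, R2), (contact.height, R1), (contact.primary, R1), (id, R1), (role, R1), (role, R5)]; decoded: FAILS_AT (role, R1)

in Shipment below, arrows point writer -> reader
backward for Shipment (reader v2, writer v1):
  role <- role (Priority -> Priority, writer optional)
  contact <- contact (Contact -> Contact, writer optional)
  id <- id (int64 -> int64, writer optional)
  blob <- blob (bytes -> bytes, writer optional)
  contact.height has no writer counterpart
  contact.primary <- contact.primary (bool -> bool, writer optional)
  leftover writer field: contact.factor
  violation R1 at blob
  violation R1 at contact
  violation R2 at contact.factor
  violation R1 at contact.height
  violation R1 at contact.primary
  violation R1 at id
  violation R1 at role
  violation R5 at role
  => 8 violation(s): backward is BREAKING for Shipment
decode (reader v2):
  read fails at role under R1 (no fill)
  => FAILS_AT (role, R1)
the other Shipment changes do not affect what is asked:
  field primary in record Contact: optional changed to required -> affects forward compatibility only, which is not asked
  field contact in record Shipment: optional changed to required -> affects forward compatibility only, which is not asked


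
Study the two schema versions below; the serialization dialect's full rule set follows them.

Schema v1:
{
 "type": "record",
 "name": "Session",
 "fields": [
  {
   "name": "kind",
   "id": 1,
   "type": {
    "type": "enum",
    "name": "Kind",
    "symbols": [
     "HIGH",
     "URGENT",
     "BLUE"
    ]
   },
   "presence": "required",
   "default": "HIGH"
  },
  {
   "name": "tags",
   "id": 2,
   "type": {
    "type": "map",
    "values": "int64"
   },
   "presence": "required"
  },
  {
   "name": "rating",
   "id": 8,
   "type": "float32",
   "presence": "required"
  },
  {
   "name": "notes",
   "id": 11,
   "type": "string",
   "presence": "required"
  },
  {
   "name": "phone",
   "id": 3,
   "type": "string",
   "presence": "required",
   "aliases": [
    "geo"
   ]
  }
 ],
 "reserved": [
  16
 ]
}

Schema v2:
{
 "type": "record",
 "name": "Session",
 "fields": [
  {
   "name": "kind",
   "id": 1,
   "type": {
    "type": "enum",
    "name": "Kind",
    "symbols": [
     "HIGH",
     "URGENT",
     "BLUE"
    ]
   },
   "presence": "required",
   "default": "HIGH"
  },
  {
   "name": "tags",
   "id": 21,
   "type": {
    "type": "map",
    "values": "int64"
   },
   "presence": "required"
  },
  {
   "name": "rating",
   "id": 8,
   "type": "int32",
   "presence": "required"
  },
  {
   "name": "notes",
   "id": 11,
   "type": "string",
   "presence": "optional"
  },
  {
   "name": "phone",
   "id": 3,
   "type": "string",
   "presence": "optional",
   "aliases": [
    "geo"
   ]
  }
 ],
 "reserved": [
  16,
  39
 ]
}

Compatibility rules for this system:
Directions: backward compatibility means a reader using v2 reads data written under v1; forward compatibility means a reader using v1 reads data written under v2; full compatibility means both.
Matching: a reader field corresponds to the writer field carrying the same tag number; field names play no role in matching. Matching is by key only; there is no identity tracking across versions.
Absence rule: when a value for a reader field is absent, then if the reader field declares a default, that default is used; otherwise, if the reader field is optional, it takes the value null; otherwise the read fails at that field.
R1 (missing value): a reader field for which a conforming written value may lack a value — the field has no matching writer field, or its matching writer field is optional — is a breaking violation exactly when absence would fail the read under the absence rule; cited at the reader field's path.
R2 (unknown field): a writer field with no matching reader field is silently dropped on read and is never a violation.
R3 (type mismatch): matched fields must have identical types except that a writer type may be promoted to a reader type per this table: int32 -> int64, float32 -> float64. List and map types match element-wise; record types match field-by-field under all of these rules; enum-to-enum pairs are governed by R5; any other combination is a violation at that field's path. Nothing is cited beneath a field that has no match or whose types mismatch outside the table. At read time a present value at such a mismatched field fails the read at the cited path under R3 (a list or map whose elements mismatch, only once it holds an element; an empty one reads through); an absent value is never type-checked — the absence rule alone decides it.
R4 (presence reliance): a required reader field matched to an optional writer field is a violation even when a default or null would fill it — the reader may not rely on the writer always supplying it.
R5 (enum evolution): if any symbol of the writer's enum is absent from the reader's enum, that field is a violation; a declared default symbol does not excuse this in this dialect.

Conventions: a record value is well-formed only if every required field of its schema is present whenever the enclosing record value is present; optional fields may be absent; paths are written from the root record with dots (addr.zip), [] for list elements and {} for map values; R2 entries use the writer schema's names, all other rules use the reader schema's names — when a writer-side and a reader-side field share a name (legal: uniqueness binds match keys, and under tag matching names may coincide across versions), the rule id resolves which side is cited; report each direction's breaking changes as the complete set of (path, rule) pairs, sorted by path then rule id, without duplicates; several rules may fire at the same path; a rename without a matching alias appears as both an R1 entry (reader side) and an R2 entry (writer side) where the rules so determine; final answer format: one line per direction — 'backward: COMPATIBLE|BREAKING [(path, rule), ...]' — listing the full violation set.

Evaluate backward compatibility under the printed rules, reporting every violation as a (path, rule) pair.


each type pair in Session: writer, then reader
backward for Session (reader v2, writer v1):
  Kind -> Kind, writer required: kind aligns to kind
  tags: no writer-side match
  float32 -> int32, writer required: rating aligns to rating
  string -> string, writer required: notes aligns to notes
  string -> string, writer required: phone aligns to phone
  writer field tags has no reader counterpart
  R3 fires at rating
  R1 fires at tags
  => backward verdict for Session: BREAKING, 2 violation(s)
checking off the Session differences that do not matter here:
  field phone in record Session: required changed to optional -> affects forward compatibility only, which is not asked
  field notes in record Session: required changed to optional -> affects forward compatibility only, which is not asked

backward: BREAKING [(rating, R3), (tags, R1)]


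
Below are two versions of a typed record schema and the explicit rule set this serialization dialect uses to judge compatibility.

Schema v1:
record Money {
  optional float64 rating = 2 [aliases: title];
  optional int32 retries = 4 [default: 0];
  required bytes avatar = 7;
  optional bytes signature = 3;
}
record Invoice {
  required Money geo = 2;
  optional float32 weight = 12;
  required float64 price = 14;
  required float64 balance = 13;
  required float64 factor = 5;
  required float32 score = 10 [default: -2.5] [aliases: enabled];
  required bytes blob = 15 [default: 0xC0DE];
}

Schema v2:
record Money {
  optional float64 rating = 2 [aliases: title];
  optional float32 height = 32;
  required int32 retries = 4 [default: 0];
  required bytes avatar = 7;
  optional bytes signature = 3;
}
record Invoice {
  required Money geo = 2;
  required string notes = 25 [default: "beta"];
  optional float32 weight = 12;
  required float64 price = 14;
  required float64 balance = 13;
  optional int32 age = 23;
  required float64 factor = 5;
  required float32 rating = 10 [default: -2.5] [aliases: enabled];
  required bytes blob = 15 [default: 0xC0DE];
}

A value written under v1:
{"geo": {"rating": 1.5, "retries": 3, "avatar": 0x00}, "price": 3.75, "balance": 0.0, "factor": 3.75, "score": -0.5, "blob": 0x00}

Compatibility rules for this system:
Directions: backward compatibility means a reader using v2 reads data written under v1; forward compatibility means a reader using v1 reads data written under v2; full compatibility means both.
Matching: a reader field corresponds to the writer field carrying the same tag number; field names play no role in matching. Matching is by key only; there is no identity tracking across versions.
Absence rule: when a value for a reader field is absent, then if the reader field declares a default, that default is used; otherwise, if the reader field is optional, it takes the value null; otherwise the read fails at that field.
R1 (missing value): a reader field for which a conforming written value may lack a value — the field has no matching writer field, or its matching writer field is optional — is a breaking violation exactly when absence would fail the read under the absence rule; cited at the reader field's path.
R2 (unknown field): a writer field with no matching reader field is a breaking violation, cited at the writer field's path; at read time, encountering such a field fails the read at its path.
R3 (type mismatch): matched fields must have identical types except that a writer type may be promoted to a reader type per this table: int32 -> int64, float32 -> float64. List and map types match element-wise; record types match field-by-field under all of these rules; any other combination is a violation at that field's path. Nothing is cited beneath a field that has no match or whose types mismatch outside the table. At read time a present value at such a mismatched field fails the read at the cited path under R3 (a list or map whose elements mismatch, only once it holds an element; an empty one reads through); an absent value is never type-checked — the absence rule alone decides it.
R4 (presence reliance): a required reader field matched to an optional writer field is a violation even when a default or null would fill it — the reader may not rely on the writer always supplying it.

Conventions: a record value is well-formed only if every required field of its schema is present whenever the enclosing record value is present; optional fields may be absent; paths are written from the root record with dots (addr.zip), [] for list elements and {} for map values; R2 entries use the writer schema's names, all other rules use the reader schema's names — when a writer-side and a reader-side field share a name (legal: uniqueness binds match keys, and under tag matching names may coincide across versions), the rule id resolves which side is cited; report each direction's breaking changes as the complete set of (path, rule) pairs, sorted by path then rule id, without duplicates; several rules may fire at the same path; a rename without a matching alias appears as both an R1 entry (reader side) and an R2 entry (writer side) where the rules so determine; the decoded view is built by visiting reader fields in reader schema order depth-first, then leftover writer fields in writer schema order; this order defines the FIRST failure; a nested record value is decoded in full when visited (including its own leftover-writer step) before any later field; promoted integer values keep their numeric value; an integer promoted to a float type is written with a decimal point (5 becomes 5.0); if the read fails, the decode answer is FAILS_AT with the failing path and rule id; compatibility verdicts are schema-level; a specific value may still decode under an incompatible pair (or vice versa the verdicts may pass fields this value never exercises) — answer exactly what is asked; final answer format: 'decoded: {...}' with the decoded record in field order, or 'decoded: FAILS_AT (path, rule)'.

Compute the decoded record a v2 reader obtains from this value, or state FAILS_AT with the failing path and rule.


decoded: {"geo": {"rating": 1.5, "height": null, "retries": 3, "avatar": 0x00, "signature": null}, "notes": "beta", "weight": null, "price": 3.75, "balance": 0.0, "age": null, "factor": 3.75, "rating": -0.5, "blob": 0x00}

arrows below run writer -> reader for Invoice
migrating the Invoice value to v2:
  geo.rating := 1.5
  geo.height := null (missing; optional => null)
  geo.retries := 3
  geo.avatar := 0x00
  geo.signature := null (missing; optional => null)
  notes := "beta" (missing; default applied)
  weight := null (missing; optional => null)
  price := 3.75
  balance := 0.0
  age := null (missing; optional => null)
  factor := 3.75
  rating := -0.5 (from writer score)
  blob := 0x00
  => decoded: {"geo": {"rating": 1.5, "height": null, "retries": 3, "avatar": 0x00, "signature": null}, "notes": "beta", "weight": null, "price": 3.75, "balance": 0.0, "age": null, "factor": 3.75, "rating": -0.5, "blob": 0x00}
remaining Invoice differences; none change what is asked:
  field retries in record Money: optional changed to required -> schema-level compatibility only; this Invoice value's decode is unchanged


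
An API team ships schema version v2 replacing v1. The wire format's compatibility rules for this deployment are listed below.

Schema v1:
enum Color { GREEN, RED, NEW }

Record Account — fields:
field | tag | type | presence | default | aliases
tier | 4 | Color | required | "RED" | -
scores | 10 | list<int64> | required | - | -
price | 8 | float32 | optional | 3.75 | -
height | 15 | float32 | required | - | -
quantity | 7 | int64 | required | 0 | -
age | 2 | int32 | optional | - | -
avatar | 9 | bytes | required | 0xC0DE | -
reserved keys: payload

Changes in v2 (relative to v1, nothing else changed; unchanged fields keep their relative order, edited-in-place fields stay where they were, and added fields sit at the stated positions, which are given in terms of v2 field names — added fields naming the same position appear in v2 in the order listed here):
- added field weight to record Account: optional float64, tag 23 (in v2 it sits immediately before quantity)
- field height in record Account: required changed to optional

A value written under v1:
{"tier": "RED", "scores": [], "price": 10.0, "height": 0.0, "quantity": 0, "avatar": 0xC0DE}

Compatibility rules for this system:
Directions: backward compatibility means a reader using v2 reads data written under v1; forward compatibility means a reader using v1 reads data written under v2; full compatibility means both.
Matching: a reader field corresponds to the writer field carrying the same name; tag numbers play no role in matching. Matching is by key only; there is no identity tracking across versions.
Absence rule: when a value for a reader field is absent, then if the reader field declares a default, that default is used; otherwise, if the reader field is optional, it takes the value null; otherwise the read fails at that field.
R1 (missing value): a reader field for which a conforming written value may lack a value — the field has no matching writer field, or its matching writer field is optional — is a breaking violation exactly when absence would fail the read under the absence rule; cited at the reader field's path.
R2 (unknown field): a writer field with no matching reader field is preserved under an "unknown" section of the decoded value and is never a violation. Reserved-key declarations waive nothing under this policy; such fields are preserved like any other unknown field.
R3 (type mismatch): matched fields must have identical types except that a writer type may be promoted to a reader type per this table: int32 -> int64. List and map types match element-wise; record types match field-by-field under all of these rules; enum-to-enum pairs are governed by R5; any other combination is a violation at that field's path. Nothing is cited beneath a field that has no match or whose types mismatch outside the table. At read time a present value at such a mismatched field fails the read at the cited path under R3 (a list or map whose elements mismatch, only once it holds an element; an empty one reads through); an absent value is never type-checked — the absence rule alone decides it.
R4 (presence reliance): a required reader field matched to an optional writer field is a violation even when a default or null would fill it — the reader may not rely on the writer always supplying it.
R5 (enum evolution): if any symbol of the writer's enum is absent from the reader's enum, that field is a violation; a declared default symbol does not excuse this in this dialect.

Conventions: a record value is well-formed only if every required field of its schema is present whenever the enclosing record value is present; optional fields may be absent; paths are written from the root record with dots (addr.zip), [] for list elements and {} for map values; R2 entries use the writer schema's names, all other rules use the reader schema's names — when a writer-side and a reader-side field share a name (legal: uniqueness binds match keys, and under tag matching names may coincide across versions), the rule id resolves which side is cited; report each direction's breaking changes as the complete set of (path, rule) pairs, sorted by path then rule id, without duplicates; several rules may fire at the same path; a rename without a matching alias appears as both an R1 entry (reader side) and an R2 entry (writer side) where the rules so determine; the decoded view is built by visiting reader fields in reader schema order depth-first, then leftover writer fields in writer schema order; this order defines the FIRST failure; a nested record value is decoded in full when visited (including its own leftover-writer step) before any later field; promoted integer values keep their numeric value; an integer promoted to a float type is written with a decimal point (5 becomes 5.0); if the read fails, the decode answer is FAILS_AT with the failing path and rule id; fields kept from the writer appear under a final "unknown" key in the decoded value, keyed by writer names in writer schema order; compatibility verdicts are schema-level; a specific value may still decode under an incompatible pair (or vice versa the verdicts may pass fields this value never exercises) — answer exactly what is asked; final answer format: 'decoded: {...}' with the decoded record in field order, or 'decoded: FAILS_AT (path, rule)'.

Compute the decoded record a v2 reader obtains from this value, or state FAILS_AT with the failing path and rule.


the writer's type comes first in each Account pair
decode walk for Account under reader schema v2:
  tier := "RED"
  scores := []
  price := 10.0
  height := 0.0
  weight := null (absent, optional -> null)
  quantity := 0
  age := null (absent, optional -> null)
  avatar := 0xC0DE
  => decoded: {"tier": "RED", "scores": [], "price": 10.0, "height": 0.0, "weight": null, "quantity": 0, "age": null, "avatar": 0xC0DE}
checking off the Account differences that do not matter here:
  field height in record Account: required changed to optional -> shifts the Account verdicts, not this decode

decoded: {"tier": "RED", "scores": [], "price": 10.0, "height": 0.0, "weight": null, "quantity": 0, "age": null, "avatar": 0xC0DE}


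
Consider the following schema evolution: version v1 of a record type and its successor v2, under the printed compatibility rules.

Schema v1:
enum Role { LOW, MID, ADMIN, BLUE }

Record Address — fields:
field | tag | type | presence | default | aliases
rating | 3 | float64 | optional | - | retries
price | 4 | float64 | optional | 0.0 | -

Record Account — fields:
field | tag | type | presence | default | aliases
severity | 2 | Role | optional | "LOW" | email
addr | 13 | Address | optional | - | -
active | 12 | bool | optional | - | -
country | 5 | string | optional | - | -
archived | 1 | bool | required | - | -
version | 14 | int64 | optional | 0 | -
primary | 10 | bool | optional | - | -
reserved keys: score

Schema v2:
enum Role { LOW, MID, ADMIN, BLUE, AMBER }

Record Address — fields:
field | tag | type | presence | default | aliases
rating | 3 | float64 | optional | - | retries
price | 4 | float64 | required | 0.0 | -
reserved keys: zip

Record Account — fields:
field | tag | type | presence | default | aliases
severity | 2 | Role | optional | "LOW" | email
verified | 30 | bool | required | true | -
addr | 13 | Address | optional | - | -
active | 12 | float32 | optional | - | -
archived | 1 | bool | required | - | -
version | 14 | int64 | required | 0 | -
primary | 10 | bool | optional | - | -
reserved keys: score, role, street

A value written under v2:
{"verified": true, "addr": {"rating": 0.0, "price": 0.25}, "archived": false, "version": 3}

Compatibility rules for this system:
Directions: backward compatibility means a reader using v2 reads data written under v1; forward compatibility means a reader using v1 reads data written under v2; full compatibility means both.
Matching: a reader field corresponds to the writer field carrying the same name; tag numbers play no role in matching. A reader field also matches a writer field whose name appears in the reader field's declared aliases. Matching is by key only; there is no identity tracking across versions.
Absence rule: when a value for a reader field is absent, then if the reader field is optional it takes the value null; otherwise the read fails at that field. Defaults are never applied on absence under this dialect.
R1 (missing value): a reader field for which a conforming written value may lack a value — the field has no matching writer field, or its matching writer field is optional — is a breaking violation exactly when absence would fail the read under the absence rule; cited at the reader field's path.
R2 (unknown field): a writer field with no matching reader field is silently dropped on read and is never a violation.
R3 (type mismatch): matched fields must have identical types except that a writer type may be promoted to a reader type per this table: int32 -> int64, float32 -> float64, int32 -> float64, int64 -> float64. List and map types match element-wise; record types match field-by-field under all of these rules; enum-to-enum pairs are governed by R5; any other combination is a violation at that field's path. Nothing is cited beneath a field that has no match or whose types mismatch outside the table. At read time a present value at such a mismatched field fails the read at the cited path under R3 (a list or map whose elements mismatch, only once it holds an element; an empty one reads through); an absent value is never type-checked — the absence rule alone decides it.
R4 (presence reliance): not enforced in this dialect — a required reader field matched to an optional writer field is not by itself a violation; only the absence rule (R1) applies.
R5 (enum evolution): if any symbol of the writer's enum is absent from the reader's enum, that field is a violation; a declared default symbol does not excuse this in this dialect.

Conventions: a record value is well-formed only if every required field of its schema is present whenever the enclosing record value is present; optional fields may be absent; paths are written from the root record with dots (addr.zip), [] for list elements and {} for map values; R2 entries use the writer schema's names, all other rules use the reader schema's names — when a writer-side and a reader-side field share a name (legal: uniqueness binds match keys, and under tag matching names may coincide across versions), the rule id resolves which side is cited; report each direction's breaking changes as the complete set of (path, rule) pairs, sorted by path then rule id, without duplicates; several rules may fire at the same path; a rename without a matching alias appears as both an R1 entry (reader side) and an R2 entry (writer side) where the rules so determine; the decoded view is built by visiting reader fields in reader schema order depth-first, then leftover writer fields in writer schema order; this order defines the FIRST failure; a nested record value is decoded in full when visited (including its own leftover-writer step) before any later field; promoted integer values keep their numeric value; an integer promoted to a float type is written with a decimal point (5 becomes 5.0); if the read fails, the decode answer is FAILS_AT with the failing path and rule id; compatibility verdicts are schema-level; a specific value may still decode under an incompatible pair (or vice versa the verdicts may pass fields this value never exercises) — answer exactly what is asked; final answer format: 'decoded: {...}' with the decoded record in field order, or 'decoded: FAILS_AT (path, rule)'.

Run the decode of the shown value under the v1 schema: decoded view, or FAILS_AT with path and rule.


decoded: {"severity": null, "addr": {"rating": 0.0, "price": 0.25}, "active": null, "country": null, "archived": false, "version": 3, "primary": null}

arrows below run writer -> reader for Account
migrating the Account value to v1:
  severity := null (absent, optional -> null)
  addr.rating := 0.0
  addr.price := 0.25
  active := null (absent, optional -> null)
  country := null (absent, optional -> null)
  archived := false
  version := 3
  primary := null (absent, optional -> null)
  writer verified: unknown -> dropped
  => decoded: {"severity": null, "addr": {"rating": 0.0, "price": 0.25}, "active": null, "country": null, "archived": false, "version": 3, "primary": null}
ruling out the remaining Account differences:
  field version in record Account: optional changed to required -> affects the rule determinations only; this particular Account value decodes identically
  removed field country from record Account -> fires no rule on Account under this dialect and leaves the result unchanged
  added field verified to record Account: required bool, tag 30, default true (in v2 it sits immediately before addr) -> affects the rule determinations only; this particular Account value decodes identically
  field active in record Account: type bool changed to float32 -> affects the rule determinations only; this particular Account value decodes identically
  enum Role (field severity in record Account): symbol AMBER added -> affects the rule determinations only; this particular Account value decodes identically
  field price in record Address: optional changed to required -> affects the rule determinations only; this particular Account value decodes identically
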